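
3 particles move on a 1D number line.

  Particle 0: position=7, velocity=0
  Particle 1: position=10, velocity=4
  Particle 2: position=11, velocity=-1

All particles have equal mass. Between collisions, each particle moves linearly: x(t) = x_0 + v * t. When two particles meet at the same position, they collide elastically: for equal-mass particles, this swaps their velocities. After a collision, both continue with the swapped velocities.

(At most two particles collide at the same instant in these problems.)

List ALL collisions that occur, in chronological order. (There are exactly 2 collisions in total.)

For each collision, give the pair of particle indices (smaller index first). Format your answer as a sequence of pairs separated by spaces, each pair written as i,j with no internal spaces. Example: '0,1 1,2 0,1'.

Answer: 1,2 0,1

Derivation:
Collision at t=1/5: particles 1 and 2 swap velocities; positions: p0=7 p1=54/5 p2=54/5; velocities now: v0=0 v1=-1 v2=4
Collision at t=4: particles 0 and 1 swap velocities; positions: p0=7 p1=7 p2=26; velocities now: v0=-1 v1=0 v2=4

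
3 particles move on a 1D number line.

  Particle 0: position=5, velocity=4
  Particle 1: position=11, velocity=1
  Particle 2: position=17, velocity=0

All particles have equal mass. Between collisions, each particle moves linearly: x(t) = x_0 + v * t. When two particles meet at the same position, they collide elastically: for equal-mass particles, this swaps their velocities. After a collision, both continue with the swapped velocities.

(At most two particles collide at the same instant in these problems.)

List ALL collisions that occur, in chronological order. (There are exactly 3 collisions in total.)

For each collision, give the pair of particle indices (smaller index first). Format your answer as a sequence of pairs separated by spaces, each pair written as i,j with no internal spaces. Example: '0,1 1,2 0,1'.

Answer: 0,1 1,2 0,1

Derivation:
Collision at t=2: particles 0 and 1 swap velocities; positions: p0=13 p1=13 p2=17; velocities now: v0=1 v1=4 v2=0
Collision at t=3: particles 1 and 2 swap velocities; positions: p0=14 p1=17 p2=17; velocities now: v0=1 v1=0 v2=4
Collision at t=6: particles 0 and 1 swap velocities; positions: p0=17 p1=17 p2=29; velocities now: v0=0 v1=1 v2=4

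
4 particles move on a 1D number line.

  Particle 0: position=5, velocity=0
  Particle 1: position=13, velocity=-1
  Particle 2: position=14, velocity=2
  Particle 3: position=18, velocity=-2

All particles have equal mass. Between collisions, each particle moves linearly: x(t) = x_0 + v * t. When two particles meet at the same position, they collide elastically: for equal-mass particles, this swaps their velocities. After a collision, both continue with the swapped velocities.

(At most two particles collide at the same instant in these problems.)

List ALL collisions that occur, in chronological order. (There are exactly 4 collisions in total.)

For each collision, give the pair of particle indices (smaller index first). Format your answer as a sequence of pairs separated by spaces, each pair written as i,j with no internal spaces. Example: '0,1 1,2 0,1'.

Collision at t=1: particles 2 and 3 swap velocities; positions: p0=5 p1=12 p2=16 p3=16; velocities now: v0=0 v1=-1 v2=-2 v3=2
Collision at t=5: particles 1 and 2 swap velocities; positions: p0=5 p1=8 p2=8 p3=24; velocities now: v0=0 v1=-2 v2=-1 v3=2
Collision at t=13/2: particles 0 and 1 swap velocities; positions: p0=5 p1=5 p2=13/2 p3=27; velocities now: v0=-2 v1=0 v2=-1 v3=2
Collision at t=8: particles 1 and 2 swap velocities; positions: p0=2 p1=5 p2=5 p3=30; velocities now: v0=-2 v1=-1 v2=0 v3=2

Answer: 2,3 1,2 0,1 1,2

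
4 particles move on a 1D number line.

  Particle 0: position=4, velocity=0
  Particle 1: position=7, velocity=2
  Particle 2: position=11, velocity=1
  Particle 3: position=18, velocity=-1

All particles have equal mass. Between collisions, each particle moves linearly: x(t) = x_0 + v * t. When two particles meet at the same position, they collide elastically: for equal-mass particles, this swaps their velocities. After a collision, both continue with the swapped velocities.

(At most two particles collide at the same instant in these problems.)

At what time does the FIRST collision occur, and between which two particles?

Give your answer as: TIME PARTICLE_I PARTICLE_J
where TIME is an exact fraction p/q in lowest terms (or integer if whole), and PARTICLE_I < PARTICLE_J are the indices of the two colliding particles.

Pair (0,1): pos 4,7 vel 0,2 -> not approaching (rel speed -2 <= 0)
Pair (1,2): pos 7,11 vel 2,1 -> gap=4, closing at 1/unit, collide at t=4
Pair (2,3): pos 11,18 vel 1,-1 -> gap=7, closing at 2/unit, collide at t=7/2
Earliest collision: t=7/2 between 2 and 3

Answer: 7/2 2 3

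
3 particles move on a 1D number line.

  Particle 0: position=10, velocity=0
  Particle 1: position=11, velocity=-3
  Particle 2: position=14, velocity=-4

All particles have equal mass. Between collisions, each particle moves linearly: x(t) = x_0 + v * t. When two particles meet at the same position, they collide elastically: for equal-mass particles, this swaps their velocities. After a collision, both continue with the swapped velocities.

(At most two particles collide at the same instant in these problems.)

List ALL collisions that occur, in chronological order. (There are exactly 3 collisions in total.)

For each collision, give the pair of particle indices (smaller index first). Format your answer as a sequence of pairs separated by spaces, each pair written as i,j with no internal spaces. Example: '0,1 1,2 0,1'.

Answer: 0,1 1,2 0,1

Derivation:
Collision at t=1/3: particles 0 and 1 swap velocities; positions: p0=10 p1=10 p2=38/3; velocities now: v0=-3 v1=0 v2=-4
Collision at t=1: particles 1 and 2 swap velocities; positions: p0=8 p1=10 p2=10; velocities now: v0=-3 v1=-4 v2=0
Collision at t=3: particles 0 and 1 swap velocities; positions: p0=2 p1=2 p2=10; velocities now: v0=-4 v1=-3 v2=0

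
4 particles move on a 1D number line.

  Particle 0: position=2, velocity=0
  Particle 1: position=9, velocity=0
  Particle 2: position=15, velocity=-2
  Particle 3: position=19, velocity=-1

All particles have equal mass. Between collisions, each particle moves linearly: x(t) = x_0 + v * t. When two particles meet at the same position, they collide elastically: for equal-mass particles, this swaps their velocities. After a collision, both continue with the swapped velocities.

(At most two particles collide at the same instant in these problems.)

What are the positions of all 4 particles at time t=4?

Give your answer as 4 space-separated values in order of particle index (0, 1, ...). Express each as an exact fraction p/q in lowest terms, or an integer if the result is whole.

Collision at t=3: particles 1 and 2 swap velocities; positions: p0=2 p1=9 p2=9 p3=16; velocities now: v0=0 v1=-2 v2=0 v3=-1
Advance to t=4 (no further collisions before then); velocities: v0=0 v1=-2 v2=0 v3=-1; positions = 2 7 9 15

Answer: 2 7 9 15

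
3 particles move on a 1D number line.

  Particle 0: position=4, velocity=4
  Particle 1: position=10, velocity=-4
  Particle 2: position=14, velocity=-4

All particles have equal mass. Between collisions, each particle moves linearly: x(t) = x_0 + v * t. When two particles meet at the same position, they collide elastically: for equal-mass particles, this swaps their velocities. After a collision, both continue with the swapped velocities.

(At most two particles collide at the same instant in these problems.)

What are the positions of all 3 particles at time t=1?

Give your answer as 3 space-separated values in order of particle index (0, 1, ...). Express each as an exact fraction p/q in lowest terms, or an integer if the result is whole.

Collision at t=3/4: particles 0 and 1 swap velocities; positions: p0=7 p1=7 p2=11; velocities now: v0=-4 v1=4 v2=-4
Advance to t=1 (no further collisions before then); velocities: v0=-4 v1=4 v2=-4; positions = 6 8 10

Answer: 6 8 10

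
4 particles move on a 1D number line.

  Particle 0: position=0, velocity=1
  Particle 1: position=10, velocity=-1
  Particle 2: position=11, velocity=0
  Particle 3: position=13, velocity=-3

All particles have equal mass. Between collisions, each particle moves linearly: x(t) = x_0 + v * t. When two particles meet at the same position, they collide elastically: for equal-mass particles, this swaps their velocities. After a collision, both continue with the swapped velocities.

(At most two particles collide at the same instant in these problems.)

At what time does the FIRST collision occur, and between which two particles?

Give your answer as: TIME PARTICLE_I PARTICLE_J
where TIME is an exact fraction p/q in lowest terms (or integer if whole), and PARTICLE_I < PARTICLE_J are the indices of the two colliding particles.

Answer: 2/3 2 3

Derivation:
Pair (0,1): pos 0,10 vel 1,-1 -> gap=10, closing at 2/unit, collide at t=5
Pair (1,2): pos 10,11 vel -1,0 -> not approaching (rel speed -1 <= 0)
Pair (2,3): pos 11,13 vel 0,-3 -> gap=2, closing at 3/unit, collide at t=2/3
Earliest collision: t=2/3 between 2 and 3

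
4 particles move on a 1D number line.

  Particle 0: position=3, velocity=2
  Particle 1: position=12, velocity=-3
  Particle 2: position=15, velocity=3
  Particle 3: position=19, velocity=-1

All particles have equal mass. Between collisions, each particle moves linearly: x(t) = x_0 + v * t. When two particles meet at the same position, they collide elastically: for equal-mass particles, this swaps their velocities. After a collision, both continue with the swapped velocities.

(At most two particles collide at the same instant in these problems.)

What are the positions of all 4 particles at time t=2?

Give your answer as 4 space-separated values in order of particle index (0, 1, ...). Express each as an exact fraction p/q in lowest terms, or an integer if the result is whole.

Answer: 6 7 17 21

Derivation:
Collision at t=1: particles 2 and 3 swap velocities; positions: p0=5 p1=9 p2=18 p3=18; velocities now: v0=2 v1=-3 v2=-1 v3=3
Collision at t=9/5: particles 0 and 1 swap velocities; positions: p0=33/5 p1=33/5 p2=86/5 p3=102/5; velocities now: v0=-3 v1=2 v2=-1 v3=3
Advance to t=2 (no further collisions before then); velocities: v0=-3 v1=2 v2=-1 v3=3; positions = 6 7 17 21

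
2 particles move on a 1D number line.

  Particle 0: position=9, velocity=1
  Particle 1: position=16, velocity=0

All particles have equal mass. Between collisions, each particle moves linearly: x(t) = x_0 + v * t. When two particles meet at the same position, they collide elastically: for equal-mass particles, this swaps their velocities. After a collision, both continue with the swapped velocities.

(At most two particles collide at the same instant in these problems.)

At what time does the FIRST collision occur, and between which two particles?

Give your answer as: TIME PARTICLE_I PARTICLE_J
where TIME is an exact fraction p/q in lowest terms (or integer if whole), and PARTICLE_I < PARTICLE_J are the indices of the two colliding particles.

Pair (0,1): pos 9,16 vel 1,0 -> gap=7, closing at 1/unit, collide at t=7
Earliest collision: t=7 between 0 and 1

Answer: 7 0 1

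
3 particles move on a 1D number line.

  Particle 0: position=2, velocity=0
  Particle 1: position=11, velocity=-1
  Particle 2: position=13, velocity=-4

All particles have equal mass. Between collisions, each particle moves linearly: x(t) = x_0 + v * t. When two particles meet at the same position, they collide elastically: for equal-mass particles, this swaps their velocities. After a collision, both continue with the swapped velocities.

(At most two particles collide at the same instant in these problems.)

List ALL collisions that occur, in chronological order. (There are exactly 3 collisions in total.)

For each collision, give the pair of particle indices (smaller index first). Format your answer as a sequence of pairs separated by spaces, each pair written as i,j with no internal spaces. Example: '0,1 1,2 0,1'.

Collision at t=2/3: particles 1 and 2 swap velocities; positions: p0=2 p1=31/3 p2=31/3; velocities now: v0=0 v1=-4 v2=-1
Collision at t=11/4: particles 0 and 1 swap velocities; positions: p0=2 p1=2 p2=33/4; velocities now: v0=-4 v1=0 v2=-1
Collision at t=9: particles 1 and 2 swap velocities; positions: p0=-23 p1=2 p2=2; velocities now: v0=-4 v1=-1 v2=0

Answer: 1,2 0,1 1,2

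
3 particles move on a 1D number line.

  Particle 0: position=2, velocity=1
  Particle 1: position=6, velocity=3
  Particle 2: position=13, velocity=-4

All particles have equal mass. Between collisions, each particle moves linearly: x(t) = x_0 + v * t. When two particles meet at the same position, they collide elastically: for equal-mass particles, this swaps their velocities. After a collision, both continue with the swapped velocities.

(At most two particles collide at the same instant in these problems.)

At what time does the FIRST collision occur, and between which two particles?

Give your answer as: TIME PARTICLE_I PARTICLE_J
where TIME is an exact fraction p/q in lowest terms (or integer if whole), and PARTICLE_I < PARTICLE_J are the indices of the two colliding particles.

Answer: 1 1 2

Derivation:
Pair (0,1): pos 2,6 vel 1,3 -> not approaching (rel speed -2 <= 0)
Pair (1,2): pos 6,13 vel 3,-4 -> gap=7, closing at 7/unit, collide at t=1
Earliest collision: t=1 between 1 and 2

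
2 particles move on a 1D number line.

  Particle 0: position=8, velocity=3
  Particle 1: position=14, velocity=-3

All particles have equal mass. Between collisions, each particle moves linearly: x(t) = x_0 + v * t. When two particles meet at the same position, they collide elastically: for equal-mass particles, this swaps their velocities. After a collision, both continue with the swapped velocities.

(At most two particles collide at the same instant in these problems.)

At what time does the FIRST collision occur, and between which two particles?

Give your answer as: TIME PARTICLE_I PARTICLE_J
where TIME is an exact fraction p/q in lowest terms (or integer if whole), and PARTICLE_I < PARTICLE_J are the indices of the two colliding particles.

Pair (0,1): pos 8,14 vel 3,-3 -> gap=6, closing at 6/unit, collide at t=1
Earliest collision: t=1 between 0 and 1

Answer: 1 0 1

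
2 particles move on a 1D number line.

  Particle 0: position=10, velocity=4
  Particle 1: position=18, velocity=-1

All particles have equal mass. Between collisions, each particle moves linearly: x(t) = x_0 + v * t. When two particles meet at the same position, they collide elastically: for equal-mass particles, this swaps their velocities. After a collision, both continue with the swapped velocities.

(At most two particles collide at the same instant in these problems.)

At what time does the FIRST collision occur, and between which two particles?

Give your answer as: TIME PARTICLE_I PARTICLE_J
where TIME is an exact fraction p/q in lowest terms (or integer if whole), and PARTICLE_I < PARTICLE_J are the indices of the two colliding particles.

Pair (0,1): pos 10,18 vel 4,-1 -> gap=8, closing at 5/unit, collide at t=8/5
Earliest collision: t=8/5 between 0 and 1

Answer: 8/5 0 1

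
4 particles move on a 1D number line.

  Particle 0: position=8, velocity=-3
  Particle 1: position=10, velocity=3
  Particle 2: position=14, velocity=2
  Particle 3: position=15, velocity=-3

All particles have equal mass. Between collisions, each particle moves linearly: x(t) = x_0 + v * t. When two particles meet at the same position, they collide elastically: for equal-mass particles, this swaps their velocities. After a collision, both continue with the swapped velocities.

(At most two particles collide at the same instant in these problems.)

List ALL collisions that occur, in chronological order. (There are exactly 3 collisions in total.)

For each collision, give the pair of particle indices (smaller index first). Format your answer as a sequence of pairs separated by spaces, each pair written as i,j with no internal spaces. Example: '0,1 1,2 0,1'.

Answer: 2,3 1,2 2,3

Derivation:
Collision at t=1/5: particles 2 and 3 swap velocities; positions: p0=37/5 p1=53/5 p2=72/5 p3=72/5; velocities now: v0=-3 v1=3 v2=-3 v3=2
Collision at t=5/6: particles 1 and 2 swap velocities; positions: p0=11/2 p1=25/2 p2=25/2 p3=47/3; velocities now: v0=-3 v1=-3 v2=3 v3=2
Collision at t=4: particles 2 and 3 swap velocities; positions: p0=-4 p1=3 p2=22 p3=22; velocities now: v0=-3 v1=-3 v2=2 v3=3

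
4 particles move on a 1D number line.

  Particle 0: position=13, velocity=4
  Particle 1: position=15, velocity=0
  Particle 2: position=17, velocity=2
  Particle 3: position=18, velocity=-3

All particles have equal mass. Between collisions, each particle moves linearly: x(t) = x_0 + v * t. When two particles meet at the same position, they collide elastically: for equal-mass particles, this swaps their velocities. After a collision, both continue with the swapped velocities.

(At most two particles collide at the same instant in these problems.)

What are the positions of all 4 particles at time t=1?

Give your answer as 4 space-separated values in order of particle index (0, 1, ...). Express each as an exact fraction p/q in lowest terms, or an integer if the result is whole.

Answer: 15 15 17 19

Derivation:
Collision at t=1/5: particles 2 and 3 swap velocities; positions: p0=69/5 p1=15 p2=87/5 p3=87/5; velocities now: v0=4 v1=0 v2=-3 v3=2
Collision at t=1/2: particles 0 and 1 swap velocities; positions: p0=15 p1=15 p2=33/2 p3=18; velocities now: v0=0 v1=4 v2=-3 v3=2
Collision at t=5/7: particles 1 and 2 swap velocities; positions: p0=15 p1=111/7 p2=111/7 p3=129/7; velocities now: v0=0 v1=-3 v2=4 v3=2
Collision at t=1: particles 0 and 1 swap velocities; positions: p0=15 p1=15 p2=17 p3=19; velocities now: v0=-3 v1=0 v2=4 v3=2
Advance to t=1 (no further collisions before then); velocities: v0=-3 v1=0 v2=4 v3=2; positions = 15 15 17 19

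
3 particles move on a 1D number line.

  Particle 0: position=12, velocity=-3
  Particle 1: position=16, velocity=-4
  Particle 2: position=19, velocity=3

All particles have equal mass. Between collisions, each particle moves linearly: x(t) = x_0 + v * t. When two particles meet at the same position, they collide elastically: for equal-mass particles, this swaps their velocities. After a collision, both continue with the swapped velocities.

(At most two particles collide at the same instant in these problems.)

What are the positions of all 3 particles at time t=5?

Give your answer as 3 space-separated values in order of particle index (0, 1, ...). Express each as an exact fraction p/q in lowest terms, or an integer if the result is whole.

Answer: -4 -3 34

Derivation:
Collision at t=4: particles 0 and 1 swap velocities; positions: p0=0 p1=0 p2=31; velocities now: v0=-4 v1=-3 v2=3
Advance to t=5 (no further collisions before then); velocities: v0=-4 v1=-3 v2=3; positions = -4 -3 34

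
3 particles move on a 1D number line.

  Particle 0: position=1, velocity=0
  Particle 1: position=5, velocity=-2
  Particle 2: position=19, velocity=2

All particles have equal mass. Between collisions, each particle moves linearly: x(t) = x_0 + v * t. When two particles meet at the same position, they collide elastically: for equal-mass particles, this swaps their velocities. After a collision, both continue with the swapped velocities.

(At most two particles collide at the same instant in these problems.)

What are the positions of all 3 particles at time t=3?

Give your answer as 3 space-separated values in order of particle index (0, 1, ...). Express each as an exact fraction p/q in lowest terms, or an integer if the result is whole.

Answer: -1 1 25

Derivation:
Collision at t=2: particles 0 and 1 swap velocities; positions: p0=1 p1=1 p2=23; velocities now: v0=-2 v1=0 v2=2
Advance to t=3 (no further collisions before then); velocities: v0=-2 v1=0 v2=2; positions = -1 1 25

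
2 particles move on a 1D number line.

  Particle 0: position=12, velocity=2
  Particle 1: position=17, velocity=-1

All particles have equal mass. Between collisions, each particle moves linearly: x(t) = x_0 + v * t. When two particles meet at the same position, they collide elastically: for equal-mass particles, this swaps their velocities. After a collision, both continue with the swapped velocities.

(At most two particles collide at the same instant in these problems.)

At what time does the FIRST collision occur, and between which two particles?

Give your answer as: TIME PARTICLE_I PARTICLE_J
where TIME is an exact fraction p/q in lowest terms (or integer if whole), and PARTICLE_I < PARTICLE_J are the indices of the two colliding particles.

Answer: 5/3 0 1

Derivation:
Pair (0,1): pos 12,17 vel 2,-1 -> gap=5, closing at 3/unit, collide at t=5/3
Earliest collision: t=5/3 between 0 and 1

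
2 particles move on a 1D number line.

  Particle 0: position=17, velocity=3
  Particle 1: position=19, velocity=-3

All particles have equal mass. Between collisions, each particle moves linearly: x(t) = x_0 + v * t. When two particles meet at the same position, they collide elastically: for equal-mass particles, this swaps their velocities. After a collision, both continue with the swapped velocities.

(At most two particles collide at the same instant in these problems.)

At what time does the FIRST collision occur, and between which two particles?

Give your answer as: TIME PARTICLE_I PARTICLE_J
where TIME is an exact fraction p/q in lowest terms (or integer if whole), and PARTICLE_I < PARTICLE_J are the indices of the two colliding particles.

Answer: 1/3 0 1

Derivation:
Pair (0,1): pos 17,19 vel 3,-3 -> gap=2, closing at 6/unit, collide at t=1/3
Earliest collision: t=1/3 between 0 and 1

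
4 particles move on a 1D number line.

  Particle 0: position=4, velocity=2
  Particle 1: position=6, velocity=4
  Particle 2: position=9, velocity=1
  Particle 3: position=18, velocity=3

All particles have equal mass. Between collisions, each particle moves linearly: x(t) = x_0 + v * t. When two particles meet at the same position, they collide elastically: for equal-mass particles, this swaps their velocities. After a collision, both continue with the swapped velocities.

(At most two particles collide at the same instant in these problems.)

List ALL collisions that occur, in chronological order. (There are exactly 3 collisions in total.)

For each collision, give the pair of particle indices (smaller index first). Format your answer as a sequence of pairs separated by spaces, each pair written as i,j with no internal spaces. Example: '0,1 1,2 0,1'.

Collision at t=1: particles 1 and 2 swap velocities; positions: p0=6 p1=10 p2=10 p3=21; velocities now: v0=2 v1=1 v2=4 v3=3
Collision at t=5: particles 0 and 1 swap velocities; positions: p0=14 p1=14 p2=26 p3=33; velocities now: v0=1 v1=2 v2=4 v3=3
Collision at t=12: particles 2 and 3 swap velocities; positions: p0=21 p1=28 p2=54 p3=54; velocities now: v0=1 v1=2 v2=3 v3=4

Answer: 1,2 0,1 2,3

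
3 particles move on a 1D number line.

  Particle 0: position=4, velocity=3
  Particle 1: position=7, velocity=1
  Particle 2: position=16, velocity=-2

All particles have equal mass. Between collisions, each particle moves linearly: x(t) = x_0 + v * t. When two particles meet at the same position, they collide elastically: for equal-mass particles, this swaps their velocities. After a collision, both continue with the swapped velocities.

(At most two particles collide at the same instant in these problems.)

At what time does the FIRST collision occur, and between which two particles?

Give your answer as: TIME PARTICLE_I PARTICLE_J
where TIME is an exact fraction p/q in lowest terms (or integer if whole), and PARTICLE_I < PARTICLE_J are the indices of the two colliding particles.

Pair (0,1): pos 4,7 vel 3,1 -> gap=3, closing at 2/unit, collide at t=3/2
Pair (1,2): pos 7,16 vel 1,-2 -> gap=9, closing at 3/unit, collide at t=3
Earliest collision: t=3/2 between 0 and 1

Answer: 3/2 0 1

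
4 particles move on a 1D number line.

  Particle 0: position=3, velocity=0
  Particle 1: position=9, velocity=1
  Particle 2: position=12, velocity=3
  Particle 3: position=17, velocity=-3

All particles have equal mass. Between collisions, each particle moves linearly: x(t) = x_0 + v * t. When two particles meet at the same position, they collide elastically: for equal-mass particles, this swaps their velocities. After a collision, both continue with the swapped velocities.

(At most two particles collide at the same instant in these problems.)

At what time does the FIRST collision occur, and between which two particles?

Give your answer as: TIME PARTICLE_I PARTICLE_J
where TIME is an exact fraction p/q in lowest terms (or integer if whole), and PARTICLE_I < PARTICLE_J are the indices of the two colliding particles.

Pair (0,1): pos 3,9 vel 0,1 -> not approaching (rel speed -1 <= 0)
Pair (1,2): pos 9,12 vel 1,3 -> not approaching (rel speed -2 <= 0)
Pair (2,3): pos 12,17 vel 3,-3 -> gap=5, closing at 6/unit, collide at t=5/6
Earliest collision: t=5/6 between 2 and 3

Answer: 5/6 2 3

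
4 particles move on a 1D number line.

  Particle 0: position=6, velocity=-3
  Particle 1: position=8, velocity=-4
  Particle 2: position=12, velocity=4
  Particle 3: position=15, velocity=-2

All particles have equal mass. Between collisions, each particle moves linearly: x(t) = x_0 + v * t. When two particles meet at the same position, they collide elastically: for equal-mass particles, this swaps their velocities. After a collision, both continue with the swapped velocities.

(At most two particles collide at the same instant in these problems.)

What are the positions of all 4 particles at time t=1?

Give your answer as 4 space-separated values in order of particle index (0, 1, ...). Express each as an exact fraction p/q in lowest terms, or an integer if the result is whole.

Collision at t=1/2: particles 2 and 3 swap velocities; positions: p0=9/2 p1=6 p2=14 p3=14; velocities now: v0=-3 v1=-4 v2=-2 v3=4
Advance to t=1 (no further collisions before then); velocities: v0=-3 v1=-4 v2=-2 v3=4; positions = 3 4 13 16

Answer: 3 4 13 16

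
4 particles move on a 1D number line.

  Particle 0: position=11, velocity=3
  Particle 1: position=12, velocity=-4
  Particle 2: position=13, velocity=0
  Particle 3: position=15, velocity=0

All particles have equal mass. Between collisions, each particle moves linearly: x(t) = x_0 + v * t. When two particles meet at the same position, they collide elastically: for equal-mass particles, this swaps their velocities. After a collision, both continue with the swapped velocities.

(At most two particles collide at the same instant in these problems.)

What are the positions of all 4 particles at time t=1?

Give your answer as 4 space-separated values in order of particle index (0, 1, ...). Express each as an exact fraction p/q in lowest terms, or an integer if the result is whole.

Answer: 8 13 14 15

Derivation:
Collision at t=1/7: particles 0 and 1 swap velocities; positions: p0=80/7 p1=80/7 p2=13 p3=15; velocities now: v0=-4 v1=3 v2=0 v3=0
Collision at t=2/3: particles 1 and 2 swap velocities; positions: p0=28/3 p1=13 p2=13 p3=15; velocities now: v0=-4 v1=0 v2=3 v3=0
Advance to t=1 (no further collisions before then); velocities: v0=-4 v1=0 v2=3 v3=0; positions = 8 13 14 15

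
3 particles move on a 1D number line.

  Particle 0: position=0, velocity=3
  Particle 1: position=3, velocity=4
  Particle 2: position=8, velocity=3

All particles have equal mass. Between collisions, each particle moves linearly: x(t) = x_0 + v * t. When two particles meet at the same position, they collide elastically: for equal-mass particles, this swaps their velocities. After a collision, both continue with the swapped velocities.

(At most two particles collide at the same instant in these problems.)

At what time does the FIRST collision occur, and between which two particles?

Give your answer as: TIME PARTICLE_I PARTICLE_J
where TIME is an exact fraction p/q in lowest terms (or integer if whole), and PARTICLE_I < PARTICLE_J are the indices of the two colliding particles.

Pair (0,1): pos 0,3 vel 3,4 -> not approaching (rel speed -1 <= 0)
Pair (1,2): pos 3,8 vel 4,3 -> gap=5, closing at 1/unit, collide at t=5
Earliest collision: t=5 between 1 and 2

Answer: 5 1 2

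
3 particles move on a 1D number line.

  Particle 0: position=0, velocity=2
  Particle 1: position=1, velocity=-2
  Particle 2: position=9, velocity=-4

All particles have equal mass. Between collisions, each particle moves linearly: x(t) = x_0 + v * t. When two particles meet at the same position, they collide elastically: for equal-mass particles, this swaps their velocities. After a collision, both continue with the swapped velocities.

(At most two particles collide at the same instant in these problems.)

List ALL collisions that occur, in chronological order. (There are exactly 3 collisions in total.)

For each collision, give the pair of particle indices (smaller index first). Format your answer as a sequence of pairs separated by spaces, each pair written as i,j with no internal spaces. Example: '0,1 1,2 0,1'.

Collision at t=1/4: particles 0 and 1 swap velocities; positions: p0=1/2 p1=1/2 p2=8; velocities now: v0=-2 v1=2 v2=-4
Collision at t=3/2: particles 1 and 2 swap velocities; positions: p0=-2 p1=3 p2=3; velocities now: v0=-2 v1=-4 v2=2
Collision at t=4: particles 0 and 1 swap velocities; positions: p0=-7 p1=-7 p2=8; velocities now: v0=-4 v1=-2 v2=2

Answer: 0,1 1,2 0,1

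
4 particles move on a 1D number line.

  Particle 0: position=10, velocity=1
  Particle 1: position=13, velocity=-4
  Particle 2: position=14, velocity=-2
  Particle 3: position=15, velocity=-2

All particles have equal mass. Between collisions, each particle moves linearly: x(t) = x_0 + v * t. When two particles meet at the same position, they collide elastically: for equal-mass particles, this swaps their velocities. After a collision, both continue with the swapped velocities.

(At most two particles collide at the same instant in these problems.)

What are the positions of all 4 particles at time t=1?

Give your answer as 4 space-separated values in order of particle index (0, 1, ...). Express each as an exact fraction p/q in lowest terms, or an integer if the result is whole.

Collision at t=3/5: particles 0 and 1 swap velocities; positions: p0=53/5 p1=53/5 p2=64/5 p3=69/5; velocities now: v0=-4 v1=1 v2=-2 v3=-2
Advance to t=1 (no further collisions before then); velocities: v0=-4 v1=1 v2=-2 v3=-2; positions = 9 11 12 13

Answer: 9 11 12 13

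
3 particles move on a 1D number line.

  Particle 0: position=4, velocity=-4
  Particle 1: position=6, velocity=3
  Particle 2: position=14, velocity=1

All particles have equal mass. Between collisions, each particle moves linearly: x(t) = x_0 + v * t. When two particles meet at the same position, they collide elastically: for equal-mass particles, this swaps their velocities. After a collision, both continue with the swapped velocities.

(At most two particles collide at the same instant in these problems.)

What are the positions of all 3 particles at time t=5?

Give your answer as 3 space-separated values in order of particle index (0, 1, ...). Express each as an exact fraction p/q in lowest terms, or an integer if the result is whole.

Answer: -16 19 21

Derivation:
Collision at t=4: particles 1 and 2 swap velocities; positions: p0=-12 p1=18 p2=18; velocities now: v0=-4 v1=1 v2=3
Advance to t=5 (no further collisions before then); velocities: v0=-4 v1=1 v2=3; positions = -16 19 21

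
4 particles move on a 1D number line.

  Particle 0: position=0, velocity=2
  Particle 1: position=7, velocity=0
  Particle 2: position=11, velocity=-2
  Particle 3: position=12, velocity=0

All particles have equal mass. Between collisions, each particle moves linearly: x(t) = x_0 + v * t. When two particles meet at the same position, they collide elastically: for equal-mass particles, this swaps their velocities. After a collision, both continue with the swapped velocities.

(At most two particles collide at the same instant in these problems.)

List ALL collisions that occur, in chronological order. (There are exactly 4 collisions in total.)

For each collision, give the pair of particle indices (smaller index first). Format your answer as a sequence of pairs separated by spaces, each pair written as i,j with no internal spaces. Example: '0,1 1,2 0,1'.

Collision at t=2: particles 1 and 2 swap velocities; positions: p0=4 p1=7 p2=7 p3=12; velocities now: v0=2 v1=-2 v2=0 v3=0
Collision at t=11/4: particles 0 and 1 swap velocities; positions: p0=11/2 p1=11/2 p2=7 p3=12; velocities now: v0=-2 v1=2 v2=0 v3=0
Collision at t=7/2: particles 1 and 2 swap velocities; positions: p0=4 p1=7 p2=7 p3=12; velocities now: v0=-2 v1=0 v2=2 v3=0
Collision at t=6: particles 2 and 3 swap velocities; positions: p0=-1 p1=7 p2=12 p3=12; velocities now: v0=-2 v1=0 v2=0 v3=2

Answer: 1,2 0,1 1,2 2,3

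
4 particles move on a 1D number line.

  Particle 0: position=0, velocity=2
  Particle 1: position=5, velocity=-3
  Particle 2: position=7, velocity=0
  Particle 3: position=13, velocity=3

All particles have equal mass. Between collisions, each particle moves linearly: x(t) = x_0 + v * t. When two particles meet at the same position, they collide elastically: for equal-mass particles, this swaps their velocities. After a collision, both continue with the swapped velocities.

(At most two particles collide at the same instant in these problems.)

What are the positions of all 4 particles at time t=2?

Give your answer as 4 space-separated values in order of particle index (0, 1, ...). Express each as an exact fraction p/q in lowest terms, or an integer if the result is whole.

Answer: -1 4 7 19

Derivation:
Collision at t=1: particles 0 and 1 swap velocities; positions: p0=2 p1=2 p2=7 p3=16; velocities now: v0=-3 v1=2 v2=0 v3=3
Advance to t=2 (no further collisions before then); velocities: v0=-3 v1=2 v2=0 v3=3; positions = -1 4 7 19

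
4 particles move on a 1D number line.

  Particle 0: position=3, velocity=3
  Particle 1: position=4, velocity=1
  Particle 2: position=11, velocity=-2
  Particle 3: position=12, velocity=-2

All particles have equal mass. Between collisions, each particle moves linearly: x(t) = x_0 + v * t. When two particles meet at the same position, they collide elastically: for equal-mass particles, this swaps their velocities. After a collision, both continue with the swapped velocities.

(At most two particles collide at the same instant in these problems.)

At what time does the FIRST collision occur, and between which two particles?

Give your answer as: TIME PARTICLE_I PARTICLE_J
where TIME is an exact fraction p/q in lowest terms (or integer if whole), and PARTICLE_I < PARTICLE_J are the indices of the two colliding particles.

Answer: 1/2 0 1

Derivation:
Pair (0,1): pos 3,4 vel 3,1 -> gap=1, closing at 2/unit, collide at t=1/2
Pair (1,2): pos 4,11 vel 1,-2 -> gap=7, closing at 3/unit, collide at t=7/3
Pair (2,3): pos 11,12 vel -2,-2 -> not approaching (rel speed 0 <= 0)
Earliest collision: t=1/2 between 0 and 1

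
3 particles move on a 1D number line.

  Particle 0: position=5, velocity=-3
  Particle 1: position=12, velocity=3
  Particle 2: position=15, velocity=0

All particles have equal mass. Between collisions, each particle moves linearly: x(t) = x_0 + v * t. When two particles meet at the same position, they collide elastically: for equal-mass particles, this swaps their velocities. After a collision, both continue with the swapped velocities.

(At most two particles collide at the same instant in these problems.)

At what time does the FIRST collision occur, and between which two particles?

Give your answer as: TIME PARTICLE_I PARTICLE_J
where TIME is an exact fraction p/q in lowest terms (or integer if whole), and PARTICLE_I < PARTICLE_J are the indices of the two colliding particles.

Pair (0,1): pos 5,12 vel -3,3 -> not approaching (rel speed -6 <= 0)
Pair (1,2): pos 12,15 vel 3,0 -> gap=3, closing at 3/unit, collide at t=1
Earliest collision: t=1 between 1 and 2

Answer: 1 1 2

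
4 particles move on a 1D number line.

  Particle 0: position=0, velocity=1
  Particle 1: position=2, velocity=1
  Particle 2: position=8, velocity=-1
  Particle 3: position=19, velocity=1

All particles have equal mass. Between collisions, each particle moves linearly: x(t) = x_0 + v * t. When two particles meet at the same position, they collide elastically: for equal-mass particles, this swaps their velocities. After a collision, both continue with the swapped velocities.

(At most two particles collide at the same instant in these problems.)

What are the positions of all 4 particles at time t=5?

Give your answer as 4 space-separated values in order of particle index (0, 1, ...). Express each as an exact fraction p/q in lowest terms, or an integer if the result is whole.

Collision at t=3: particles 1 and 2 swap velocities; positions: p0=3 p1=5 p2=5 p3=22; velocities now: v0=1 v1=-1 v2=1 v3=1
Collision at t=4: particles 0 and 1 swap velocities; positions: p0=4 p1=4 p2=6 p3=23; velocities now: v0=-1 v1=1 v2=1 v3=1
Advance to t=5 (no further collisions before then); velocities: v0=-1 v1=1 v2=1 v3=1; positions = 3 5 7 24

Answer: 3 5 7 24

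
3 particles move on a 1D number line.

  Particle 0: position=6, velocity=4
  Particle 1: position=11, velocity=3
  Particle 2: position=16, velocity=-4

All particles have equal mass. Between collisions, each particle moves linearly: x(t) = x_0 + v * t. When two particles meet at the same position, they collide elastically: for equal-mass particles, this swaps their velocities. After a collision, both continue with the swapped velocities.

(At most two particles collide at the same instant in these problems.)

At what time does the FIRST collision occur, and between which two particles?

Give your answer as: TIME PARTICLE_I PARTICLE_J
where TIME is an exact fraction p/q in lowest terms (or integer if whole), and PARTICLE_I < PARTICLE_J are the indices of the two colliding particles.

Answer: 5/7 1 2

Derivation:
Pair (0,1): pos 6,11 vel 4,3 -> gap=5, closing at 1/unit, collide at t=5
Pair (1,2): pos 11,16 vel 3,-4 -> gap=5, closing at 7/unit, collide at t=5/7
Earliest collision: t=5/7 between 1 and 2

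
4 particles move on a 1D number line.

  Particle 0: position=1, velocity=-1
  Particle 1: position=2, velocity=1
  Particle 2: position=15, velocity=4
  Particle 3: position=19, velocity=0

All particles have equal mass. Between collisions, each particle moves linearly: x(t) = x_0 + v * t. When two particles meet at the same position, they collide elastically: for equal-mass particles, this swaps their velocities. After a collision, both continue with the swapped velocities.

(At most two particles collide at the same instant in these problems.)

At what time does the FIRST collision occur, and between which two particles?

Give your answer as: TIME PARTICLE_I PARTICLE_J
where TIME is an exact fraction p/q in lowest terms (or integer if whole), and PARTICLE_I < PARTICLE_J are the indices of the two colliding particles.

Pair (0,1): pos 1,2 vel -1,1 -> not approaching (rel speed -2 <= 0)
Pair (1,2): pos 2,15 vel 1,4 -> not approaching (rel speed -3 <= 0)
Pair (2,3): pos 15,19 vel 4,0 -> gap=4, closing at 4/unit, collide at t=1
Earliest collision: t=1 between 2 and 3

Answer: 1 2 3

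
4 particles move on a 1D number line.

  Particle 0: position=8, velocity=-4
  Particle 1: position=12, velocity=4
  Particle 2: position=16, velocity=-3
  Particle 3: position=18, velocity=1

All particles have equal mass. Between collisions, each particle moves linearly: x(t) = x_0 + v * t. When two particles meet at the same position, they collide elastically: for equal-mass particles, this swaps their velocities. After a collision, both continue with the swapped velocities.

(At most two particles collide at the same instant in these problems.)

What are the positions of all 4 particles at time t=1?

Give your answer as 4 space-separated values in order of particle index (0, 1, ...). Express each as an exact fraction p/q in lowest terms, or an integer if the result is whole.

Answer: 4 13 16 19

Derivation:
Collision at t=4/7: particles 1 and 2 swap velocities; positions: p0=40/7 p1=100/7 p2=100/7 p3=130/7; velocities now: v0=-4 v1=-3 v2=4 v3=1
Advance to t=1 (no further collisions before then); velocities: v0=-4 v1=-3 v2=4 v3=1; positions = 4 13 16 19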